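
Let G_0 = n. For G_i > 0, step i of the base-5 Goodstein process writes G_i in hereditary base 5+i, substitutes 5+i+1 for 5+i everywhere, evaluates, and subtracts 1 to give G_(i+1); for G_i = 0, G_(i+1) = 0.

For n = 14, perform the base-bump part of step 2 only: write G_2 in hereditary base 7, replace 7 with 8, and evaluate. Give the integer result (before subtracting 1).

14 —HB5→ 2·5 + 4 —bump→ 2·6 + 4 = 16 —(−1)→ 15
15 —HB6→ 2·6 + 3 —bump→ 2·7 + 3 = 17 —(−1)→ 16
16 —HB7→ 2·7 + 2 —bump→ 2·8 + 2 = 18 —(−1)→ 17

18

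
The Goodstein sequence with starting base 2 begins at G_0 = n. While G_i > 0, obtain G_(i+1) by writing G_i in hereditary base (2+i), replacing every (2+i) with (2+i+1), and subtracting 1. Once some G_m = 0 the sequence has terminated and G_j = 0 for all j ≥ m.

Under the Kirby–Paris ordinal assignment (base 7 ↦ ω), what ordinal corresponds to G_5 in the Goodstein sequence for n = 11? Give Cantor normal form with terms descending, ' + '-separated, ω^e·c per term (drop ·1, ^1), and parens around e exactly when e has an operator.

i=0: 11 = 2^(2 + 1) + 2 + 1 (b=2); 2→3: 3^(3 + 1) + 3 + 1 = 85; 85−1 = 84
i=1: 84 = 3^(3 + 1) + 3 (b=3); 3→4: 4^(4 + 1) + 4 = 1028; 1028−1 = 1027
i=2: 1027 = 4^(4 + 1) + 3 (b=4); 4→5: 5^(5 + 1) + 3 = 15628; 15628−1 = 15627
i=3: 15627 = 5^(5 + 1) + 2 (b=5); 5→6: 6^(6 + 1) + 2 = 279938; 279938−1 = 279937
i=4: 279937 = 6^(6 + 1) + 1 (b=6); 6→7: 7^(7 + 1) + 1 = 5764802; 5764802−1 = 5764801
i=5: 5764801 = 7^(7 + 1) (b=7); 7→8: 8^(8 + 1) = 134217728; 134217728−1 = 134217727

ω^(ω + 1)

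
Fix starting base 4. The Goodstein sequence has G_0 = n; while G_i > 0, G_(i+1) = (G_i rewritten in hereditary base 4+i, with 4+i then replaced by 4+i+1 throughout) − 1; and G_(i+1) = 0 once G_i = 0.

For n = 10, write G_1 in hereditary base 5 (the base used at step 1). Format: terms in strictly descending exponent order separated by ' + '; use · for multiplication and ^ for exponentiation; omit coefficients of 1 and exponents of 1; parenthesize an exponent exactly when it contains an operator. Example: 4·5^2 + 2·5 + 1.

2·5 + 1

G_0 = 10. HB_4(10) = 2·4 + 2. Bump = 12. G_1 = 11.
G_1 = 11. HB_5(11) = 2·5 + 1. Bump = 13. G_2 = 12.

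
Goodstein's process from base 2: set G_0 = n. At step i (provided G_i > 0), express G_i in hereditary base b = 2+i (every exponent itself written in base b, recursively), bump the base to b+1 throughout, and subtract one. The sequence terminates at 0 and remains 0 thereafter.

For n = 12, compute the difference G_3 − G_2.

14620

i=0: 12 = 2^(2 + 1) + 2^2 (b=2); 2→3: 3^(3 + 1) + 3^3 = 108; 108−1 = 107
i=1: 107 = 3^(3 + 1) + 2·3^2 + 2·3 + 2 (b=3); 3→4: 4^(4 + 1) + 2·4^2 + 2·4 + 2 = 1066; 1066−1 = 1065
i=2: 1065 = 4^(4 + 1) + 2·4^2 + 2·4 + 1 (b=4); 4→5: 5^(5 + 1) + 2·5^2 + 2·5 + 1 = 15686; 15686−1 = 15685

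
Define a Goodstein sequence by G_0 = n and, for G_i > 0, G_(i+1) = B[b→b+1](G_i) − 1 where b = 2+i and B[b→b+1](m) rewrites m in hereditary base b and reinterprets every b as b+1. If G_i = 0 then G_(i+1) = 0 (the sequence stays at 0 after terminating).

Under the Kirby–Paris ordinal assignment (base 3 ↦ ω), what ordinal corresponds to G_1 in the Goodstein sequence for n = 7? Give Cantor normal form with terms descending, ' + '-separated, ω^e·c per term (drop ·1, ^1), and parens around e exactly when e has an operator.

G_0=7  [base 2] 2^2 + 2 + 1  →[2↦3]→  3^3 + 3 + 1 = 31  −1 ⇒ G_1=30
G_1=30  [base 3] 3^3 + 3  →[3↦4]→  4^4 + 4 = 260  −1 ⇒ G_2=259

ω^ω + ω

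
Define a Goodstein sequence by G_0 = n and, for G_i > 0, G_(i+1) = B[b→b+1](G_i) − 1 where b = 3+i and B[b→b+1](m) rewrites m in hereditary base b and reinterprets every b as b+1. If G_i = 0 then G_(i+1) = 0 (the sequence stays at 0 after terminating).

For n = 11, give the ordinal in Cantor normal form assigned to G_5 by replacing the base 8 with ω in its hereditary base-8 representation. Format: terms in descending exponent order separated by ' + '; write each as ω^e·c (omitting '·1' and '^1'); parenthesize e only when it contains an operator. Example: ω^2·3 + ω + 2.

ω·5 + 3

[0] 11 ≡ 3^2 + 2 (base 3). Lift 4: 18. −1: 17.
[1] 17 ≡ 4^2 + 1 (base 4). Lift 5: 26. −1: 25.
[2] 25 ≡ 5^2 (base 5). Lift 6: 36. −1: 35.
[3] 35 ≡ 5·6 + 5 (base 6). Lift 7: 40. −1: 39.
[4] 39 ≡ 5·7 + 4 (base 7). Lift 8: 44. −1: 43.
[5] 43 ≡ 5·8 + 3 (base 8). Lift 9: 48. −1: 47.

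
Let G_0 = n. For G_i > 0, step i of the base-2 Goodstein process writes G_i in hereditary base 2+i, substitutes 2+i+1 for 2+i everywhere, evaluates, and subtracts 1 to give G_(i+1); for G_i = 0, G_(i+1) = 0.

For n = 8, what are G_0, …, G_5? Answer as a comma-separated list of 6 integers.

8, 80, 553, 6310, 93395, 1647195

(0) 8|_2 = 2^(2 + 1) ↦ 3^(3 + 1)|_3 = 81 ⇒ 80
(1) 80|_3 = 2·3^3 + 2·3^2 + 2·3 + 2 ↦ 2·4^4 + 2·4^2 + 2·4 + 2|_4 = 554 ⇒ 553
(2) 553|_4 = 2·4^4 + 2·4^2 + 2·4 + 1 ↦ 2·5^5 + 2·5^2 + 2·5 + 1|_5 = 6311 ⇒ 6310
(3) 6310|_5 = 2·5^5 + 2·5^2 + 2·5 ↦ 2·6^6 + 2·6^2 + 2·6|_6 = 93396 ⇒ 93395
(4) 93395|_6 = 2·6^6 + 2·6^2 + 6 + 5 ↦ 2·7^7 + 2·7^2 + 7 + 5|_7 = 1647196 ⇒ 1647195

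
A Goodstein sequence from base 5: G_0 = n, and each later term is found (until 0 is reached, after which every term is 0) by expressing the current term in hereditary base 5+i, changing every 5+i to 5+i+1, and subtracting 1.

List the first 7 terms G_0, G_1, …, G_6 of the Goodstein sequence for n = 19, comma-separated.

[0] 19 ≡ 3·5 + 4 (base 5). Lift 6: 22. −1: 21.
[1] 21 ≡ 3·6 + 3 (base 6). Lift 7: 24. −1: 23.
[2] 23 ≡ 3·7 + 2 (base 7). Lift 8: 26. −1: 25.
[3] 25 ≡ 3·8 + 1 (base 8). Lift 9: 28. −1: 27.
[4] 27 ≡ 3·9 (base 9). Lift 10: 30. −1: 29.
[5] 29 ≡ 2·10 + 9 (base 10). Lift 11: 31. −1: 30.

19, 21, 23, 25, 27, 29, 30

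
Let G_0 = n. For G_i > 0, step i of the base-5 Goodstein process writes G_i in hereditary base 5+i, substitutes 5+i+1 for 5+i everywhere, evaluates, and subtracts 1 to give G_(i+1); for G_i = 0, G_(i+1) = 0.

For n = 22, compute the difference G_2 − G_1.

3

G_0=22  [base 5] 4·5 + 2  →[5↦6]→  4·6 + 2 = 26  −1 ⇒ G_1=25
G_1=25  [base 6] 4·6 + 1  →[6↦7]→  4·7 + 1 = 29  −1 ⇒ G_2=28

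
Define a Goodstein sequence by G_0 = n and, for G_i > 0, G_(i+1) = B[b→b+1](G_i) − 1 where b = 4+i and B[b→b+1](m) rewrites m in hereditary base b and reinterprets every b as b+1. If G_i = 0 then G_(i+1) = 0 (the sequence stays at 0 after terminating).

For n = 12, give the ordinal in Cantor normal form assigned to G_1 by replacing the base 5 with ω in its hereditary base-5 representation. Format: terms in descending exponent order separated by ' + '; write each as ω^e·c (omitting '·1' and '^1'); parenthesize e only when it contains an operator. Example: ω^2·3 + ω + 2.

G_0=12  [base 4] 3·4  →[4↦5]→  3·5 = 15  −1 ⇒ G_1=14
G_1=14  [base 5] 2·5 + 4  →[5↦6]→  2·6 + 4 = 16  −1 ⇒ G_2=15

ω·2 + 4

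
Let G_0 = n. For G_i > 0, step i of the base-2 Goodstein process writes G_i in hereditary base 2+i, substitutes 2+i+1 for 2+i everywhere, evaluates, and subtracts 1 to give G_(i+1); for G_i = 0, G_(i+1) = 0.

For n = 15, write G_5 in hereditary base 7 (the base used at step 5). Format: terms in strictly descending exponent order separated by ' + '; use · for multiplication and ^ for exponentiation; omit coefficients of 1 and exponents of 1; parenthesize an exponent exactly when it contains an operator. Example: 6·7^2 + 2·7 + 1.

15 —HB2→ 2^(2 + 1) + 2^2 + 2 + 1 —bump→ 3^(3 + 1) + 3^3 + 3 + 1 = 112 —(−1)→ 111
111 —HB3→ 3^(3 + 1) + 3^3 + 3 —bump→ 4^(4 + 1) + 4^4 + 4 = 1284 —(−1)→ 1283
1283 —HB4→ 4^(4 + 1) + 4^4 + 3 —bump→ 5^(5 + 1) + 5^5 + 3 = 18753 —(−1)→ 18752
18752 —HB5→ 5^(5 + 1) + 5^5 + 2 —bump→ 6^(6 + 1) + 6^6 + 2 = 326594 —(−1)→ 326593
326593 —HB6→ 6^(6 + 1) + 6^6 + 1 —bump→ 7^(7 + 1) + 7^7 + 1 = 6588345 —(−1)→ 6588344

7^(7 + 1) + 7^7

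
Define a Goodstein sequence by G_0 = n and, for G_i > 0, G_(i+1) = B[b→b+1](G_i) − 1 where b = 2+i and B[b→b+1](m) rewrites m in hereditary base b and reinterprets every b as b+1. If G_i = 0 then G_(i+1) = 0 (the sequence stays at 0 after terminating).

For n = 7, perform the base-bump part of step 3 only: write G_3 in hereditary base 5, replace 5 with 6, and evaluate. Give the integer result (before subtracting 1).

[0] 7 ≡ 2^2 + 2 + 1 (base 2). Lift 3: 31. −1: 30.
[1] 30 ≡ 3^3 + 3 (base 3). Lift 4: 260. −1: 259.
[2] 259 ≡ 4^4 + 3 (base 4). Lift 5: 3128. −1: 3127.
[3] 3127 ≡ 5^5 + 2 (base 5). Lift 6: 46658. −1: 46657.

46658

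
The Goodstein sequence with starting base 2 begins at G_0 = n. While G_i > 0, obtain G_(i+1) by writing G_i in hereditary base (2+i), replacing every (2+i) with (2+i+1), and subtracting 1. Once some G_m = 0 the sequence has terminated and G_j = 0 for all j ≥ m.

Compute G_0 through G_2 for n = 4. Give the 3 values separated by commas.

4, 26, 41

step 0: 4 = 2^2; sub 3 for 2: 3^3; = 27; G_1 = 27−1 = 26
step 1: 26 = 2·3^2 + 2·3 + 2; sub 4 for 3: 2·4^2 + 2·4 + 2; = 42; G_2 = 42−1 = 41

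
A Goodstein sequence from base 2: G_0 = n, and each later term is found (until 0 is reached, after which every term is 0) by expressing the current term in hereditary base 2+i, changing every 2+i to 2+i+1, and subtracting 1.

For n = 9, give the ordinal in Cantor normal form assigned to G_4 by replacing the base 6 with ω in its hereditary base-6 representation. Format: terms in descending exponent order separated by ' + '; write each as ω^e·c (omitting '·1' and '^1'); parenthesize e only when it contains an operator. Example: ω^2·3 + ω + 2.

ω^ω·3 + ω^3·3 + ω^2·3 + ω·3 + 1

step 0: 9 = 2^(2 + 1) + 1; sub 3 for 2: 3^(3 + 1) + 1; = 82; G_1 = 82−1 = 81
step 1: 81 = 3^(3 + 1); sub 4 for 3: 4^(4 + 1); = 1024; G_2 = 1024−1 = 1023
step 2: 1023 = 3·4^4 + 3·4^3 + 3·4^2 + 3·4 + 3; sub 5 for 4: 3·5^5 + 3·5^3 + 3·5^2 + 3·5 + 3; = 9843; G_3 = 9843−1 = 9842
step 3: 9842 = 3·5^5 + 3·5^3 + 3·5^2 + 3·5 + 2; sub 6 for 5: 3·6^6 + 3·6^3 + 3·6^2 + 3·6 + 2; = 140744; G_4 = 140744−1 = 140743
step 4: 140743 = 3·6^6 + 3·6^3 + 3·6^2 + 3·6 + 1; sub 7 for 6: 3·7^7 + 3·7^3 + 3·7^2 + 3·7 + 1; = 2471827; G_5 = 2471827−1 = 2471826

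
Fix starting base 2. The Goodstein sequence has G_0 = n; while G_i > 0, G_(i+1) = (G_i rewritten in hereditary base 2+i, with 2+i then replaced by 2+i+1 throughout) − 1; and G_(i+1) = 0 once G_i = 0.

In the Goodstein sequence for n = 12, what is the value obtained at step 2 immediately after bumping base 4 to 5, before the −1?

i=0: 12 = 2^(2 + 1) + 2^2 (b=2); 2→3: 3^(3 + 1) + 3^3 = 108; 108−1 = 107
i=1: 107 = 3^(3 + 1) + 2·3^2 + 2·3 + 2 (b=3); 3→4: 4^(4 + 1) + 2·4^2 + 2·4 + 2 = 1066; 1066−1 = 1065
i=2: 1065 = 4^(4 + 1) + 2·4^2 + 2·4 + 1 (b=4); 4→5: 5^(5 + 1) + 2·5^2 + 2·5 + 1 = 15686; 15686−1 = 15685

15686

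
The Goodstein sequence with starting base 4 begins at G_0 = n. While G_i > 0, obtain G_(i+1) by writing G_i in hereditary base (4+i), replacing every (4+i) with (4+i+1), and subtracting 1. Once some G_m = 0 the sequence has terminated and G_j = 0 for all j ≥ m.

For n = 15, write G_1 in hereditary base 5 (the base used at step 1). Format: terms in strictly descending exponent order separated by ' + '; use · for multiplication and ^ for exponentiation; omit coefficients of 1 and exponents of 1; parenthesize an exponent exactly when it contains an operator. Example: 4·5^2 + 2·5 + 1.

i=0: 15 = 3·4 + 3 (b=4); 4→5: 3·5 + 3 = 18; 18−1 = 17
i=1: 17 = 3·5 + 2 (b=5); 5→6: 3·6 + 2 = 20; 20−1 = 19

3·5 + 2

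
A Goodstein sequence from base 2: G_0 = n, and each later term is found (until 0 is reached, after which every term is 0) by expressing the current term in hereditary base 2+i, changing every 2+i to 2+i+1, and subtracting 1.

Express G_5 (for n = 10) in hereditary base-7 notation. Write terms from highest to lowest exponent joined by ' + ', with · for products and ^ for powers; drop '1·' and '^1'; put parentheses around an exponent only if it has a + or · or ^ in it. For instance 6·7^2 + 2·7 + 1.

5·7^7 + 5·7^5 + 5·7^4 + 5·7^3 + 5·7^2 + 5·7 + 4

G_0 = 10. HB_2(10) = 2^(2 + 1) + 2. Bump = 84. G_1 = 83.
G_1 = 83. HB_3(83) = 3^(3 + 1) + 2. Bump = 1026. G_2 = 1025.
G_2 = 1025. HB_4(1025) = 4^(4 + 1) + 1. Bump = 15626. G_3 = 15625.
G_3 = 15625. HB_5(15625) = 5^(5 + 1). Bump = 279936. G_4 = 279935.
G_4 = 279935. HB_6(279935) = 5·6^6 + 5·6^5 + 5·6^4 + 5·6^3 + 5·6^2 + 5·6 + 5. Bump = 4215755. G_5 = 4215754.
G_5 = 4215754. HB_7(4215754) = 5·7^7 + 5·7^5 + 5·7^4 + 5·7^3 + 5·7^2 + 5·7 + 4. Bump = 84073324. G_6 = 84073323.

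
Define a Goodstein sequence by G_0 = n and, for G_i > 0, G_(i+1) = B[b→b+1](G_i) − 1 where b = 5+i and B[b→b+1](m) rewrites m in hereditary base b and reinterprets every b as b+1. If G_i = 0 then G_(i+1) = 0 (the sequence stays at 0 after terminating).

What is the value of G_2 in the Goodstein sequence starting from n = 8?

8

(0) 8|_5 = 5 + 3 ↦ 6 + 3|_6 = 9 ⇒ 8
(1) 8|_6 = 6 + 2 ↦ 7 + 2|_7 = 9 ⇒ 8
(2) 8|_7 = 7 + 1 ↦ 8 + 1|_8 = 9 ⇒ 8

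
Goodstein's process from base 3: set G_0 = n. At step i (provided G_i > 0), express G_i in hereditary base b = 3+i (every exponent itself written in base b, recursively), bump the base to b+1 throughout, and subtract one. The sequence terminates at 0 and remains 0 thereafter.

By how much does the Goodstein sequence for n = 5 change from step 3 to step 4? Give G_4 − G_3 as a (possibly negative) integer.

(0) 5|_3 = 3 + 2 ↦ 4 + 2|_4 = 6 ⇒ 5
(1) 5|_4 = 4 + 1 ↦ 5 + 1|_5 = 6 ⇒ 5
(2) 5|_5 = 5 ↦ 6|_6 = 6 ⇒ 5
(3) 5|_6 = 5 ↦ 5|_7 = 5 ⇒ 4

-1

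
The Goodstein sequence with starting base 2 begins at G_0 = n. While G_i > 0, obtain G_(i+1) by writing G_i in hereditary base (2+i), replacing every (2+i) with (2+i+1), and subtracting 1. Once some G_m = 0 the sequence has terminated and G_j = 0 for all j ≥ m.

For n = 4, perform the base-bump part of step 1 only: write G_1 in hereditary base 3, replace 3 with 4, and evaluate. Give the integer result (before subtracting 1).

[0] 4 ≡ 2^2 (base 2). Lift 3: 27. −1: 26.
[1] 26 ≡ 2·3^2 + 2·3 + 2 (base 3). Lift 4: 42. −1: 41.

42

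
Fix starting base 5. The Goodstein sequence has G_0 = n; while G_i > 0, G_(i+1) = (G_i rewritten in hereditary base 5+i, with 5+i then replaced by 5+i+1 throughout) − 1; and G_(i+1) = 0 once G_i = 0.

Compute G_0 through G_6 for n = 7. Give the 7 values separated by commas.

i=0: 7 = 5 + 2 (b=5); 5→6: 6 + 2 = 8; 8−1 = 7
i=1: 7 = 6 + 1 (b=6); 6→7: 7 + 1 = 8; 8−1 = 7
i=2: 7 = 7 (b=7); 7→8: 8 = 8; 8−1 = 7
i=3: 7 = 7 (b=8); 8→9: 7 = 7; 7−1 = 6
i=4: 6 = 6 (b=9); 9→10: 6 = 6; 6−1 = 5
i=5: 5 = 5 (b=10); 10→11: 5 = 5; 5−1 = 4

7, 7, 7, 7, 6, 5, 4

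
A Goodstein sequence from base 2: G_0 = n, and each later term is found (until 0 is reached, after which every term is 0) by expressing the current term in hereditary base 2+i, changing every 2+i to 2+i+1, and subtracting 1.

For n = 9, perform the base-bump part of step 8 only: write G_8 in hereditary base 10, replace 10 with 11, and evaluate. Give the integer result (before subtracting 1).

855935016216

[0] 9 ≡ 2^(2 + 1) + 1 (base 2). Lift 3: 82. −1: 81.
[1] 81 ≡ 3^(3 + 1) (base 3). Lift 4: 1024. −1: 1023.
[2] 1023 ≡ 3·4^4 + 3·4^3 + 3·4^2 + 3·4 + 3 (base 4). Lift 5: 9843. −1: 9842.
[3] 9842 ≡ 3·5^5 + 3·5^3 + 3·5^2 + 3·5 + 2 (base 5). Lift 6: 140744. −1: 140743.
[4] 140743 ≡ 3·6^6 + 3·6^3 + 3·6^2 + 3·6 + 1 (base 6). Lift 7: 2471827. −1: 2471826.
[5] 2471826 ≡ 3·7^7 + 3·7^3 + 3·7^2 + 3·7 (base 7). Lift 8: 50333400. −1: 50333399.
[6] 50333399 ≡ 3·8^8 + 3·8^3 + 3·8^2 + 2·8 + 7 (base 8). Lift 9: 1162263922. −1: 1162263921.
[7] 1162263921 ≡ 3·9^9 + 3·9^3 + 3·9^2 + 2·9 + 6 (base 9). Lift 10: 30000003326. −1: 30000003325.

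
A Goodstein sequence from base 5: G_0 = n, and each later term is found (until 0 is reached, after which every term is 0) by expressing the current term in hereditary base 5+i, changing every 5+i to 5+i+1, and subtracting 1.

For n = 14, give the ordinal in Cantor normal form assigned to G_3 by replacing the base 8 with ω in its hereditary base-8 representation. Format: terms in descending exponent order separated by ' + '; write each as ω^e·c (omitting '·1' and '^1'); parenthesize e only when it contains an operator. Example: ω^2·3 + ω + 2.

base 5: 14 = 2·5 + 4; at 6: 2·6 + 4 = 16; next = 15
base 6: 15 = 2·6 + 3; at 7: 2·7 + 3 = 17; next = 16
base 7: 16 = 2·7 + 2; at 8: 2·8 + 2 = 18; next = 17
base 8: 17 = 2·8 + 1; at 9: 2·9 + 1 = 19; next = 18

ω·2 + 1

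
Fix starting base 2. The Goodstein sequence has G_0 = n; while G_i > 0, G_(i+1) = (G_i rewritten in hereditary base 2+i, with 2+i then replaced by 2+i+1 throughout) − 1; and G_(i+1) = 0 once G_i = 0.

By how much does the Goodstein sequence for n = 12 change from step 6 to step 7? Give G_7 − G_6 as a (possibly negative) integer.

3352566707

G_0 = 12. HB_2(12) = 2^(2 + 1) + 2^2. Bump = 108. G_1 = 107.
G_1 = 107. HB_3(107) = 3^(3 + 1) + 2·3^2 + 2·3 + 2. Bump = 1066. G_2 = 1065.
G_2 = 1065. HB_4(1065) = 4^(4 + 1) + 2·4^2 + 2·4 + 1. Bump = 15686. G_3 = 15685.
G_3 = 15685. HB_5(15685) = 5^(5 + 1) + 2·5^2 + 2·5. Bump = 280020. G_4 = 280019.
G_4 = 280019. HB_6(280019) = 6^(6 + 1) + 2·6^2 + 6 + 5. Bump = 5764911. G_5 = 5764910.
G_5 = 5764910. HB_7(5764910) = 7^(7 + 1) + 2·7^2 + 7 + 4. Bump = 134217868. G_6 = 134217867.
G_6 = 134217867. HB_8(134217867) = 8^(8 + 1) + 2·8^2 + 8 + 3. Bump = 3486784575. G_7 = 3486784574.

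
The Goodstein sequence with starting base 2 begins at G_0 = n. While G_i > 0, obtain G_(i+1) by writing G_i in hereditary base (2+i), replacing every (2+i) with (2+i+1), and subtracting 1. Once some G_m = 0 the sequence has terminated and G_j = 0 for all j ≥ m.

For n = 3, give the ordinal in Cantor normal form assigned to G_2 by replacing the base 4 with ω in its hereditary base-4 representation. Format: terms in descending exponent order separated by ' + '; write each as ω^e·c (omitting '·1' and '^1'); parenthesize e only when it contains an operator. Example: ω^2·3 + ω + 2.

base 2: 3 = 2 + 1; at 3: 3 + 1 = 4; next = 3
base 3: 3 = 3; at 4: 4 = 4; next = 3
base 4: 3 = 3; at 5: 3 = 3; next = 2

3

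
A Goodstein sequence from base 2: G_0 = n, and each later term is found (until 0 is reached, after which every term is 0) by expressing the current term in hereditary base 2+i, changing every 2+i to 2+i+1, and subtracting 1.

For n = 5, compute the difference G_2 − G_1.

228

base 2: 5 = 2^2 + 1; at 3: 3^3 + 1 = 28; next = 27
base 3: 27 = 3^3; at 4: 4^4 = 256; next = 255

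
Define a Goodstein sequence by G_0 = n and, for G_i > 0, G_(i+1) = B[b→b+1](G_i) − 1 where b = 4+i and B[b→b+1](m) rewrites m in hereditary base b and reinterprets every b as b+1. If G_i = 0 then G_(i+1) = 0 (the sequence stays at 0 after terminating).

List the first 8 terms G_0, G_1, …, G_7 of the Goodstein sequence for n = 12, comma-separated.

G_0 = 12. HB_4(12) = 3·4. Bump = 15. G_1 = 14.
G_1 = 14. HB_5(14) = 2·5 + 4. Bump = 16. G_2 = 15.
G_2 = 15. HB_6(15) = 2·6 + 3. Bump = 17. G_3 = 16.
G_3 = 16. HB_7(16) = 2·7 + 2. Bump = 18. G_4 = 17.
G_4 = 17. HB_8(17) = 2·8 + 1. Bump = 19. G_5 = 18.
G_5 = 18. HB_9(18) = 2·9. Bump = 20. G_6 = 19.
G_6 = 19. HB_10(19) = 10 + 9. Bump = 20. G_7 = 19.

12, 14, 15, 16, 17, 18, 19, 19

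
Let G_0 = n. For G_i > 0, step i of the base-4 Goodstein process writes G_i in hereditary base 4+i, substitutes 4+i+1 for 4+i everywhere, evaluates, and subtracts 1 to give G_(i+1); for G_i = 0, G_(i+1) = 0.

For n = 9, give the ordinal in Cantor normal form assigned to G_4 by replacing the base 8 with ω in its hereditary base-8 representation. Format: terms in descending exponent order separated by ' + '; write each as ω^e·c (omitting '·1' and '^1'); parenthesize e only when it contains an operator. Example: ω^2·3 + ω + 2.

G_0=9  [base 4] 2·4 + 1  →[4↦5]→  2·5 + 1 = 11  −1 ⇒ G_1=10
G_1=10  [base 5] 2·5  →[5↦6]→  2·6 = 12  −1 ⇒ G_2=11
G_2=11  [base 6] 6 + 5  →[6↦7]→  7 + 5 = 12  −1 ⇒ G_3=11
G_3=11  [base 7] 7 + 4  →[7↦8]→  8 + 4 = 12  −1 ⇒ G_4=11

ω + 3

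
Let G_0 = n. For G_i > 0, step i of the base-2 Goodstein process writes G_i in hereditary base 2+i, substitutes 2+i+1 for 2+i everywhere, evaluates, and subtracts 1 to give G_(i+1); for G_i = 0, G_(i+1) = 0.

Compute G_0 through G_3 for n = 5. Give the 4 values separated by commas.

5, 27, 255, 467

5 —HB2→ 2^2 + 1 —bump→ 3^3 + 1 = 28 —(−1)→ 27
27 —HB3→ 3^3 —bump→ 4^4 = 256 —(−1)→ 255
255 —HB4→ 3·4^3 + 3·4^2 + 3·4 + 3 —bump→ 3·5^3 + 3·5^2 + 3·5 + 3 = 468 —(−1)→ 467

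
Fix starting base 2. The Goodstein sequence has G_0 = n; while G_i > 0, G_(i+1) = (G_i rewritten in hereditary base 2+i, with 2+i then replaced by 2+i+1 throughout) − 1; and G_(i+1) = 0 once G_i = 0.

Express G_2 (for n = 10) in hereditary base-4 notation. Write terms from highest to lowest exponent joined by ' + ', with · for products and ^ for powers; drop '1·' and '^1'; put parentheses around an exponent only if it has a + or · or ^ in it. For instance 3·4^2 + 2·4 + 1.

4^(4 + 1) + 1

base 2: 10 = 2^(2 + 1) + 2; at 3: 3^(3 + 1) + 3 = 84; next = 83
base 3: 83 = 3^(3 + 1) + 2; at 4: 4^(4 + 1) + 2 = 1026; next = 1025
base 4: 1025 = 4^(4 + 1) + 1; at 5: 5^(5 + 1) + 1 = 15626; next = 15625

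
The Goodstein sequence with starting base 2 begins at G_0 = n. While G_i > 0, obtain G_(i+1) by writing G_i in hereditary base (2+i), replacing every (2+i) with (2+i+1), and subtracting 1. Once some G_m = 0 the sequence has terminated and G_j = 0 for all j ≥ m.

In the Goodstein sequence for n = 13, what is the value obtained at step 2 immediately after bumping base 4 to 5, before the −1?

16093

13 —HB2→ 2^(2 + 1) + 2^2 + 1 —bump→ 3^(3 + 1) + 3^3 + 1 = 109 —(−1)→ 108
108 —HB3→ 3^(3 + 1) + 3^3 —bump→ 4^(4 + 1) + 4^4 = 1280 —(−1)→ 1279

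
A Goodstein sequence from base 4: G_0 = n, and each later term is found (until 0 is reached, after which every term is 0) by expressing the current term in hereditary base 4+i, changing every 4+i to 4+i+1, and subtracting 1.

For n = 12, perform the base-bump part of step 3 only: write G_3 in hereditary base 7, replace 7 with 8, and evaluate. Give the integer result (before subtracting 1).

18

G_0=12  [base 4] 3·4  →[4↦5]→  3·5 = 15  −1 ⇒ G_1=14
G_1=14  [base 5] 2·5 + 4  →[5↦6]→  2·6 + 4 = 16  −1 ⇒ G_2=15
G_2=15  [base 6] 2·6 + 3  →[6↦7]→  2·7 + 3 = 17  −1 ⇒ G_3=16
G_3=16  [base 7] 2·7 + 2  →[7↦8]→  2·8 + 2 = 18  −1 ⇒ G_4=17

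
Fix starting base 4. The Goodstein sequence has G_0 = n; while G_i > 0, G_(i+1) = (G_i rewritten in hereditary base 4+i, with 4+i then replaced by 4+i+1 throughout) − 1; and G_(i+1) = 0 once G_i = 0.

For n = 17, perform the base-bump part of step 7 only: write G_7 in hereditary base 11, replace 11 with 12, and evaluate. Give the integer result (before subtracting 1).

G_0 = 17. HB_4(17) = 4^2 + 1. Bump = 26. G_1 = 25.
G_1 = 25. HB_5(25) = 5^2. Bump = 36. G_2 = 35.
G_2 = 35. HB_6(35) = 5·6 + 5. Bump = 40. G_3 = 39.
G_3 = 39. HB_7(39) = 5·7 + 4. Bump = 44. G_4 = 43.
G_4 = 43. HB_8(43) = 5·8 + 3. Bump = 48. G_5 = 47.
G_5 = 47. HB_9(47) = 5·9 + 2. Bump = 52. G_6 = 51.
G_6 = 51. HB_10(51) = 5·10 + 1. Bump = 56. G_7 = 55.
G_7 = 55. HB_11(55) = 5·11. Bump = 60. G_8 = 59.

60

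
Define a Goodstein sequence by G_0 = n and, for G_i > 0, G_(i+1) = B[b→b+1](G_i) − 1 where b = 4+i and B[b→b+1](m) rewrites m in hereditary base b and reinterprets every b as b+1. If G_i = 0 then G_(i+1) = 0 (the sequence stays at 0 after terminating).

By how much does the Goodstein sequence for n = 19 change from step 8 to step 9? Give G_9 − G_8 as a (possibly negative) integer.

6

i=0: 19 = 4^2 + 3 (b=4); 4→5: 5^2 + 3 = 28; 28−1 = 27
i=1: 27 = 5^2 + 2 (b=5); 5→6: 6^2 + 2 = 38; 38−1 = 37
i=2: 37 = 6^2 + 1 (b=6); 6→7: 7^2 + 1 = 50; 50−1 = 49
i=3: 49 = 7^2 (b=7); 7→8: 8^2 = 64; 64−1 = 63
i=4: 63 = 7·8 + 7 (b=8); 8→9: 7·9 + 7 = 70; 70−1 = 69
i=5: 69 = 7·9 + 6 (b=9); 9→10: 7·10 + 6 = 76; 76−1 = 75
i=6: 75 = 7·10 + 5 (b=10); 10→11: 7·11 + 5 = 82; 82−1 = 81
i=7: 81 = 7·11 + 4 (b=11); 11→12: 7·12 + 4 = 88; 88−1 = 87
i=8: 87 = 7·12 + 3 (b=12); 12→13: 7·13 + 3 = 94; 94−1 = 93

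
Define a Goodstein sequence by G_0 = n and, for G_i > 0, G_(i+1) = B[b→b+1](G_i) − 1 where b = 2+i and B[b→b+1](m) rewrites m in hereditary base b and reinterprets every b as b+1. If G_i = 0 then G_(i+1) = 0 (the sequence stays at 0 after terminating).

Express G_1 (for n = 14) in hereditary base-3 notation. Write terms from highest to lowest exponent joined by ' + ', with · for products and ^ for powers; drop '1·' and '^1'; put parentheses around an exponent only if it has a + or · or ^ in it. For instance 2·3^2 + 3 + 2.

14 —HB2→ 2^(2 + 1) + 2^2 + 2 —bump→ 3^(3 + 1) + 3^3 + 3 = 111 —(−1)→ 110
110 —HB3→ 3^(3 + 1) + 3^3 + 2 —bump→ 4^(4 + 1) + 4^4 + 2 = 1282 —(−1)→ 1281

3^(3 + 1) + 3^3 + 2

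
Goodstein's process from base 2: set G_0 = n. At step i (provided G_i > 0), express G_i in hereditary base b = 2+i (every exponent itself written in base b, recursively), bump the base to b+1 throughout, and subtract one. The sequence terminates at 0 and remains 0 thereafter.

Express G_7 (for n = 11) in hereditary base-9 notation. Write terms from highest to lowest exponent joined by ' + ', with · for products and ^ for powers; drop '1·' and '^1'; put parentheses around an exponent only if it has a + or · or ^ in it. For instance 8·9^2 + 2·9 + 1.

7·9^9 + 7·9^7 + 7·9^6 + 7·9^5 + 7·9^4 + 7·9^3 + 7·9^2 + 7·9 + 6

i=0: 11 = 2^(2 + 1) + 2 + 1 (b=2); 2→3: 3^(3 + 1) + 3 + 1 = 85; 85−1 = 84
i=1: 84 = 3^(3 + 1) + 3 (b=3); 3→4: 4^(4 + 1) + 4 = 1028; 1028−1 = 1027
i=2: 1027 = 4^(4 + 1) + 3 (b=4); 4→5: 5^(5 + 1) + 3 = 15628; 15628−1 = 15627
i=3: 15627 = 5^(5 + 1) + 2 (b=5); 5→6: 6^(6 + 1) + 2 = 279938; 279938−1 = 279937
i=4: 279937 = 6^(6 + 1) + 1 (b=6); 6→7: 7^(7 + 1) + 1 = 5764802; 5764802−1 = 5764801
i=5: 5764801 = 7^(7 + 1) (b=7); 7→8: 8^(8 + 1) = 134217728; 134217728−1 = 134217727
i=6: 134217727 = 7·8^8 + 7·8^7 + 7·8^6 + 7·8^5 + 7·8^4 + 7·8^3 + 7·8^2 + 7·8 + 7 (b=8); 8→9: 7·9^9 + 7·9^7 + 7·9^6 + 7·9^5 + 7·9^4 + 7·9^3 + 7·9^2 + 7·9 + 7 = 2749609303; 2749609303−1 = 2749609302
i=7: 2749609302 = 7·9^9 + 7·9^7 + 7·9^6 + 7·9^5 + 7·9^4 + 7·9^3 + 7·9^2 + 7·9 + 6 (b=9); 9→10: 7·10^10 + 7·10^7 + 7·10^6 + 7·10^5 + 7·10^4 + 7·10^3 + 7·10^2 + 7·10 + 6 = 70077777776; 70077777776−1 = 70077777775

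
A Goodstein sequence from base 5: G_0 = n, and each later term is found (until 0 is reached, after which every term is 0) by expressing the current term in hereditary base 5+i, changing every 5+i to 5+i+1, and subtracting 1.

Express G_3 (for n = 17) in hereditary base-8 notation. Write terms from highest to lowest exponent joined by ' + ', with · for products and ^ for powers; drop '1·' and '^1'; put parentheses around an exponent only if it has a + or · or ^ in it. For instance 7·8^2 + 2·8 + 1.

2·8 + 7

(0) 17|_5 = 3·5 + 2 ↦ 3·6 + 2|_6 = 20 ⇒ 19
(1) 19|_6 = 3·6 + 1 ↦ 3·7 + 1|_7 = 22 ⇒ 21
(2) 21|_7 = 3·7 ↦ 3·8|_8 = 24 ⇒ 23
(3) 23|_8 = 2·8 + 7 ↦ 2·9 + 7|_9 = 25 ⇒ 24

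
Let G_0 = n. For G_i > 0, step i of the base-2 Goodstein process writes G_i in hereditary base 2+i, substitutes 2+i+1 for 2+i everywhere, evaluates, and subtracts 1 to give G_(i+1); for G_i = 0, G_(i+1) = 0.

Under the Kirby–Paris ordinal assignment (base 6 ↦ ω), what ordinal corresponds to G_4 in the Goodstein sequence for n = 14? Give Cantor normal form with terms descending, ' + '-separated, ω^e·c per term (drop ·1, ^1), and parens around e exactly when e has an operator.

ω^(ω + 1) + ω^5·5 + ω^4·5 + ω^3·5 + ω^2·5 + ω·5 + 5

base 2: 14 = 2^(2 + 1) + 2^2 + 2; at 3: 3^(3 + 1) + 3^3 + 3 = 111; next = 110
base 3: 110 = 3^(3 + 1) + 3^3 + 2; at 4: 4^(4 + 1) + 4^4 + 2 = 1282; next = 1281
base 4: 1281 = 4^(4 + 1) + 4^4 + 1; at 5: 5^(5 + 1) + 5^5 + 1 = 18751; next = 18750
base 5: 18750 = 5^(5 + 1) + 5^5; at 6: 6^(6 + 1) + 6^6 = 326592; next = 326591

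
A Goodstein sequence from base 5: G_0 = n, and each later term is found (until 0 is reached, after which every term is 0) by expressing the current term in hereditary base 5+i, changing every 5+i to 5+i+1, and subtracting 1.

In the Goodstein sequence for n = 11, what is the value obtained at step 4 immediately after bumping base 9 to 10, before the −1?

14

base 5: 11 = 2·5 + 1; at 6: 2·6 + 1 = 13; next = 12
base 6: 12 = 2·6; at 7: 2·7 = 14; next = 13
base 7: 13 = 7 + 6; at 8: 8 + 6 = 14; next = 13
base 8: 13 = 8 + 5; at 9: 9 + 5 = 14; next = 13
base 9: 13 = 9 + 4; at 10: 10 + 4 = 14; next = 13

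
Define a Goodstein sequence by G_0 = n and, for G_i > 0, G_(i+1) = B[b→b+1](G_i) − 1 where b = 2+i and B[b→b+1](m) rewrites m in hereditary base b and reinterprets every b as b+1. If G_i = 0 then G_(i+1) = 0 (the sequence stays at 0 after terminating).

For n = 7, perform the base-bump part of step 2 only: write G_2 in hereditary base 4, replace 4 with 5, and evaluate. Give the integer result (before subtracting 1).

G_0=7  [base 2] 2^2 + 2 + 1  →[2↦3]→  3^3 + 3 + 1 = 31  −1 ⇒ G_1=30
G_1=30  [base 3] 3^3 + 3  →[3↦4]→  4^4 + 4 = 260  −1 ⇒ G_2=259

3128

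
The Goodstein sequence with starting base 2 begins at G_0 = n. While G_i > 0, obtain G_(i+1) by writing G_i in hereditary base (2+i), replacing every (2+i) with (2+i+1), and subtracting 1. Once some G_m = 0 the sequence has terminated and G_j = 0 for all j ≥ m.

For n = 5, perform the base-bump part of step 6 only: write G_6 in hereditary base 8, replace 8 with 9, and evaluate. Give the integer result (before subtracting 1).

2455

(0) 5|_2 = 2^2 + 1 ↦ 3^3 + 1|_3 = 28 ⇒ 27
(1) 27|_3 = 3^3 ↦ 4^4|_4 = 256 ⇒ 255
(2) 255|_4 = 3·4^3 + 3·4^2 + 3·4 + 3 ↦ 3·5^3 + 3·5^2 + 3·5 + 3|_5 = 468 ⇒ 467
(3) 467|_5 = 3·5^3 + 3·5^2 + 3·5 + 2 ↦ 3·6^3 + 3·6^2 + 3·6 + 2|_6 = 776 ⇒ 775
(4) 775|_6 = 3·6^3 + 3·6^2 + 3·6 + 1 ↦ 3·7^3 + 3·7^2 + 3·7 + 1|_7 = 1198 ⇒ 1197
(5) 1197|_7 = 3·7^3 + 3·7^2 + 3·7 ↦ 3·8^3 + 3·8^2 + 3·8|_8 = 1752 ⇒ 1751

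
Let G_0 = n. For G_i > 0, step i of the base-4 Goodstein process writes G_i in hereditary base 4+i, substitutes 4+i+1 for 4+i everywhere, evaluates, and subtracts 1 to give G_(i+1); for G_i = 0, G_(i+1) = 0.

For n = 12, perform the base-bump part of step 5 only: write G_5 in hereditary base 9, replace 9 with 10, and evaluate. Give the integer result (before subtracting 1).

[0] 12 ≡ 3·4 (base 4). Lift 5: 15. −1: 14.
[1] 14 ≡ 2·5 + 4 (base 5). Lift 6: 16. −1: 15.
[2] 15 ≡ 2·6 + 3 (base 6). Lift 7: 17. −1: 16.
[3] 16 ≡ 2·7 + 2 (base 7). Lift 8: 18. −1: 17.
[4] 17 ≡ 2·8 + 1 (base 8). Lift 9: 19. −1: 18.
[5] 18 ≡ 2·9 (base 9). Lift 10: 20. −1: 19.

20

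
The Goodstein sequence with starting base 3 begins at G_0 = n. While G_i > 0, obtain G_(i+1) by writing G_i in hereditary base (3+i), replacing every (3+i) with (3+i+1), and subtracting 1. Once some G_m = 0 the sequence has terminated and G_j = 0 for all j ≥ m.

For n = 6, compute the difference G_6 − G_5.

-1

i=0: 6 = 2·3 (b=3); 3→4: 2·4 = 8; 8−1 = 7
i=1: 7 = 4 + 3 (b=4); 4→5: 5 + 3 = 8; 8−1 = 7
i=2: 7 = 5 + 2 (b=5); 5→6: 6 + 2 = 8; 8−1 = 7
i=3: 7 = 6 + 1 (b=6); 6→7: 7 + 1 = 8; 8−1 = 7
i=4: 7 = 7 (b=7); 7→8: 8 = 8; 8−1 = 7
i=5: 7 = 7 (b=8); 8→9: 7 = 7; 7−1 = 6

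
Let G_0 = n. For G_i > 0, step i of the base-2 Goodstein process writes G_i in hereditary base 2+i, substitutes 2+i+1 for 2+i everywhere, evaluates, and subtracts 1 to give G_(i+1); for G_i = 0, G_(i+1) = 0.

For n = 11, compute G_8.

G_0 = 11. HB_2(11) = 2^(2 + 1) + 2 + 1. Bump = 85. G_1 = 84.
G_1 = 84. HB_3(84) = 3^(3 + 1) + 3. Bump = 1028. G_2 = 1027.
G_2 = 1027. HB_4(1027) = 4^(4 + 1) + 3. Bump = 15628. G_3 = 15627.
G_3 = 15627. HB_5(15627) = 5^(5 + 1) + 2. Bump = 279938. G_4 = 279937.
G_4 = 279937. HB_6(279937) = 6^(6 + 1) + 1. Bump = 5764802. G_5 = 5764801.
G_5 = 5764801. HB_7(5764801) = 7^(7 + 1). Bump = 134217728. G_6 = 134217727.
G_6 = 134217727. HB_8(134217727) = 7·8^8 + 7·8^7 + 7·8^6 + 7·8^5 + 7·8^4 + 7·8^3 + 7·8^2 + 7·8 + 7. Bump = 2749609303. G_7 = 2749609302.
G_7 = 2749609302. HB_9(2749609302) = 7·9^9 + 7·9^7 + 7·9^6 + 7·9^5 + 7·9^4 + 7·9^3 + 7·9^2 + 7·9 + 6. Bump = 70077777776. G_8 = 70077777775.

70077777775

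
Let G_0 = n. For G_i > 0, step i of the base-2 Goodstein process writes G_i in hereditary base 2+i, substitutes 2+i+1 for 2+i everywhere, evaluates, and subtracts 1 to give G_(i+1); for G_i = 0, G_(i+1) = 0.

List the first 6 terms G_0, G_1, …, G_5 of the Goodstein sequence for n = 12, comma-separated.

12, 107, 1065, 15685, 280019, 5764910

12 —HB2→ 2^(2 + 1) + 2^2 —bump→ 3^(3 + 1) + 3^3 = 108 —(−1)→ 107
107 —HB3→ 3^(3 + 1) + 2·3^2 + 2·3 + 2 —bump→ 4^(4 + 1) + 2·4^2 + 2·4 + 2 = 1066 —(−1)→ 1065
1065 —HB4→ 4^(4 + 1) + 2·4^2 + 2·4 + 1 —bump→ 5^(5 + 1) + 2·5^2 + 2·5 + 1 = 15686 —(−1)→ 15685
15685 —HB5→ 5^(5 + 1) + 2·5^2 + 2·5 —bump→ 6^(6 + 1) + 2·6^2 + 2·6 = 280020 —(−1)→ 280019
280019 —HB6→ 6^(6 + 1) + 2·6^2 + 6 + 5 —bump→ 7^(7 + 1) + 2·7^2 + 7 + 5 = 5764911 —(−1)→ 5764910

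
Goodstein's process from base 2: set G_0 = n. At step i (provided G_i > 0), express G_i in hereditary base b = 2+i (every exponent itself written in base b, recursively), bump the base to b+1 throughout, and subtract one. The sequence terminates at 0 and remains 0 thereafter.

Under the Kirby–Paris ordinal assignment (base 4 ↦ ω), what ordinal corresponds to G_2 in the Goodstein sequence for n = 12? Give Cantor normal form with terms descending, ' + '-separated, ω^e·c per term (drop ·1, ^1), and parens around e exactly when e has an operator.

12 —HB2→ 2^(2 + 1) + 2^2 —bump→ 3^(3 + 1) + 3^3 = 108 —(−1)→ 107
107 —HB3→ 3^(3 + 1) + 2·3^2 + 2·3 + 2 —bump→ 4^(4 + 1) + 2·4^2 + 2·4 + 2 = 1066 —(−1)→ 1065
1065 —HB4→ 4^(4 + 1) + 2·4^2 + 2·4 + 1 —bump→ 5^(5 + 1) + 2·5^2 + 2·5 + 1 = 15686 —(−1)→ 15685

ω^(ω + 1) + ω^2·2 + ω·2 + 1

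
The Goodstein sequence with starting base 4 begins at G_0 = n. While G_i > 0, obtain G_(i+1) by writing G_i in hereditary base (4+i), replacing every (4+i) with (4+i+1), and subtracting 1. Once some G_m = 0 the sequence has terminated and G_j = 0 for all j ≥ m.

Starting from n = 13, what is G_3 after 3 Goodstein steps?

18

13 —HB4→ 3·4 + 1 —bump→ 3·5 + 1 = 16 —(−1)→ 15
15 —HB5→ 3·5 —bump→ 3·6 = 18 —(−1)→ 17
17 —HB6→ 2·6 + 5 —bump→ 2·7 + 5 = 19 —(−1)→ 18
18 —HB7→ 2·7 + 4 —bump→ 2·8 + 4 = 20 —(−1)→ 19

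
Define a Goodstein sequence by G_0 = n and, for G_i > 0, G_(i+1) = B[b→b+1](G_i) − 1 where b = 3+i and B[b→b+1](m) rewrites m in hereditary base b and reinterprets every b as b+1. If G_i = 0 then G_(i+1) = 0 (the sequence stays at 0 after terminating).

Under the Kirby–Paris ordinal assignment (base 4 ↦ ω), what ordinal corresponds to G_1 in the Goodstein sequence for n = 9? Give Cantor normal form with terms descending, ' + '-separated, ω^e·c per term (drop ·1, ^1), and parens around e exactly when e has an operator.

ω·3 + 3

(0) 9|_3 = 3^2 ↦ 4^2|_4 = 16 ⇒ 15
(1) 15|_4 = 3·4 + 3 ↦ 3·5 + 3|_5 = 18 ⇒ 17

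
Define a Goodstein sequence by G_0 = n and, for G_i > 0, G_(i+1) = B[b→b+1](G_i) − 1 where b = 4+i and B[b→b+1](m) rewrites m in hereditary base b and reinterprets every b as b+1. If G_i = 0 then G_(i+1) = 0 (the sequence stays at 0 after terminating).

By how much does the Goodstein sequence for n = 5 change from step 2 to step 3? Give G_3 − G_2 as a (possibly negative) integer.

[0] 5 ≡ 4 + 1 (base 4). Lift 5: 6. −1: 5.
[1] 5 ≡ 5 (base 5). Lift 6: 6. −1: 5.
[2] 5 ≡ 5 (base 6). Lift 7: 5. −1: 4.

-1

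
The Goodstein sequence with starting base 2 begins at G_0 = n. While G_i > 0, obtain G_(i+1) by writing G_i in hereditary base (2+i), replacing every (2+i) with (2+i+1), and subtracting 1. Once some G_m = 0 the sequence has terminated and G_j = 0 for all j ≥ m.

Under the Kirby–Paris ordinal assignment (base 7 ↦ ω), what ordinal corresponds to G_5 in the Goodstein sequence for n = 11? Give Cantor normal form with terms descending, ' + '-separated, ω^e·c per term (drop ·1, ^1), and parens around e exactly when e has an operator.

11 —HB2→ 2^(2 + 1) + 2 + 1 —bump→ 3^(3 + 1) + 3 + 1 = 85 —(−1)→ 84
84 —HB3→ 3^(3 + 1) + 3 —bump→ 4^(4 + 1) + 4 = 1028 —(−1)→ 1027
1027 —HB4→ 4^(4 + 1) + 3 —bump→ 5^(5 + 1) + 3 = 15628 —(−1)→ 15627
15627 —HB5→ 5^(5 + 1) + 2 —bump→ 6^(6 + 1) + 2 = 279938 —(−1)→ 279937
279937 —HB6→ 6^(6 + 1) + 1 —bump→ 7^(7 + 1) + 1 = 5764802 —(−1)→ 5764801
5764801 —HB7→ 7^(7 + 1) —bump→ 8^(8 + 1) = 134217728 —(−1)→ 134217727

ω^(ω + 1)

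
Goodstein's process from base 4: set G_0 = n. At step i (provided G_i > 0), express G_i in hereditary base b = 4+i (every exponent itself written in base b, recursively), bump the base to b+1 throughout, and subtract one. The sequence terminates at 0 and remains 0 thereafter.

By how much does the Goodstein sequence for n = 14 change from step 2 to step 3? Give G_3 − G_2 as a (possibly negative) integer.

step 0: 14 = 3·4 + 2; sub 5 for 4: 3·5 + 2; = 17; G_1 = 17−1 = 16
step 1: 16 = 3·5 + 1; sub 6 for 5: 3·6 + 1; = 19; G_2 = 19−1 = 18
step 2: 18 = 3·6; sub 7 for 6: 3·7; = 21; G_3 = 21−1 = 20

2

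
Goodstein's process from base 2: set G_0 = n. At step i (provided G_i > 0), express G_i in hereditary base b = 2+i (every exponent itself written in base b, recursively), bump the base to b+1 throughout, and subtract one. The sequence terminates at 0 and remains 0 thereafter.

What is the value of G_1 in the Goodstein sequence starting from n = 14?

110

base 2: 14 = 2^(2 + 1) + 2^2 + 2; at 3: 3^(3 + 1) + 3^3 + 3 = 111; next = 110
base 3: 110 = 3^(3 + 1) + 3^3 + 2; at 4: 4^(4 + 1) + 4^4 + 2 = 1282; next = 1281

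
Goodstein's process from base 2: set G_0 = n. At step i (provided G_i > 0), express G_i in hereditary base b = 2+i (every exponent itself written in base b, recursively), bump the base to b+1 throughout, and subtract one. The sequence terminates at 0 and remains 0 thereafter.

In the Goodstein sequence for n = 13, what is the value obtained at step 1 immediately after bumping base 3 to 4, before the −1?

1280

G_0=13  [base 2] 2^(2 + 1) + 2^2 + 1  →[2↦3]→  3^(3 + 1) + 3^3 + 1 = 109  −1 ⇒ G_1=108
G_1=108  [base 3] 3^(3 + 1) + 3^3  →[3↦4]→  4^(4 + 1) + 4^4 = 1280  −1 ⇒ G_2=1279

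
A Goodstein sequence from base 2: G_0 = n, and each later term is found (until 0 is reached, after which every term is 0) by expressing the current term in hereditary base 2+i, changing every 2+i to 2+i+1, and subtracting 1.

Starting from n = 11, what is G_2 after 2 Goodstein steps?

1027

11 —HB2→ 2^(2 + 1) + 2 + 1 —bump→ 3^(3 + 1) + 3 + 1 = 85 —(−1)→ 84
84 —HB3→ 3^(3 + 1) + 3 —bump→ 4^(4 + 1) + 4 = 1028 —(−1)→ 1027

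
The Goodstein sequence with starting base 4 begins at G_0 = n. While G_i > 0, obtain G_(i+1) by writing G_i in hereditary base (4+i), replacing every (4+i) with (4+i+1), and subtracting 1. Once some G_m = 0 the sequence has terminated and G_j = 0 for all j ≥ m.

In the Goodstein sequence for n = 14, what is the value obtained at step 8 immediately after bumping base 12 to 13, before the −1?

27

base 4: 14 = 3·4 + 2; at 5: 3·5 + 2 = 17; next = 16
base 5: 16 = 3·5 + 1; at 6: 3·6 + 1 = 19; next = 18
base 6: 18 = 3·6; at 7: 3·7 = 21; next = 20
base 7: 20 = 2·7 + 6; at 8: 2·8 + 6 = 22; next = 21
base 8: 21 = 2·8 + 5; at 9: 2·9 + 5 = 23; next = 22
base 9: 22 = 2·9 + 4; at 10: 2·10 + 4 = 24; next = 23
base 10: 23 = 2·10 + 3; at 11: 2·11 + 3 = 25; next = 24
base 11: 24 = 2·11 + 2; at 12: 2·12 + 2 = 26; next = 25
base 12: 25 = 2·12 + 1; at 13: 2·13 + 1 = 27; next = 26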